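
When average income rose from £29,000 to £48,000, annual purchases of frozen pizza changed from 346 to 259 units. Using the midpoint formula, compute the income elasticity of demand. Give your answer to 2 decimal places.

ΔQ = -87, ΔI = 19000. Midpoints: Ī = 38,500, Q̄ = 302.5.
ε_I = (ΔQ/ΔI)(Ī/Q̄) = (-87/19000)(38500/302.5).

-0.58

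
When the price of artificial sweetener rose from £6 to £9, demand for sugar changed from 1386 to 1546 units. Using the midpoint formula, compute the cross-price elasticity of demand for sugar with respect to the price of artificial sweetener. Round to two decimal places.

0.27

ΔQ_x = 1546 − 1386 = 160; ΔP_y = 9 − 6 = 3.
Midpoints: P̄_y = 7.50, Q̄_x = 1466.0.
ε_xy = (ΔQ_x/ΔP_y)(P̄_y/Q̄_x) = (160/3)(7.50/1466.0).
ε_xy > 0, so the goods are substitutes.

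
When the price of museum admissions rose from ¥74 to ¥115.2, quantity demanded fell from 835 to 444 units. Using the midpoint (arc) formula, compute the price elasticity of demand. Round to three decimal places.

ΔQ = 444 − 835 = -391; ΔP = 115.2 − 74 = 41.2.
Midpoints: P̄ = 94.60, Q̄ = 639.5.
ε = (ΔQ/ΔP)(P̄/Q̄) = (-391/41.2)(94.60/639.5).

-1.404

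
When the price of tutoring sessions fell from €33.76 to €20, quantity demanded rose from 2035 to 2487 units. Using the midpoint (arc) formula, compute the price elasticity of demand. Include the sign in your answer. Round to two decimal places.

ΔQ = 2487 − 2035 = 452; ΔP = 20 − 33.76 = -13.76.
Midpoints: P̄ = 26.88, Q̄ = 2261.0.
ε = (ΔQ/ΔP)(P̄/Q̄) = (452/-13.76)(26.88/2261.0).

-0.39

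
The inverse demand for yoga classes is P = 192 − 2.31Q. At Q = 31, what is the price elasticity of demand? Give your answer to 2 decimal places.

At Q = 31, P = 192 − 2.31(31) = 120.39.
dP/dQ = −2.31, so dQ/dP = 1/(−2.31) = -0.433.
ε = (dQ/dP)(P/Q) = (-0.433)(120.39/31).

-1.68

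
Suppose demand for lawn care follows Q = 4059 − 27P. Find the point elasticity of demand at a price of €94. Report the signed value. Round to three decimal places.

-1.669

At P = 94, Q = 1521.
dQ/dP = −27.
ε = (dQ/dP)(P/Q) = (-27)(94/1521).
|ε| > 1, so demand is elastic at this price.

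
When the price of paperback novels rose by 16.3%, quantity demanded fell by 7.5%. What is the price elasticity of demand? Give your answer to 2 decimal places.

-0.46

ε = %ΔQ / %ΔP = (-7.5)/(16.3) = -0.460.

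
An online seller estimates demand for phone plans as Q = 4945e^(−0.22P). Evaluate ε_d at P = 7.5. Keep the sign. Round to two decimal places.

-1.65

At P = 7.5, Q = 949.687.
dQ/dP = −0.22·4945e^(−0.22P) = −0.22Q = -208.931.
ε = (dQ/dP)(P/Q) = (-208.931)(7.5/949.687).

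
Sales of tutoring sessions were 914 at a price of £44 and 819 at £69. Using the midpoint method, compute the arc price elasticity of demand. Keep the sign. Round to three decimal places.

ΔQ = 819 − 914 = -95; ΔP = 69 − 44 = 25.
Midpoints: P̄ = 56.50, Q̄ = 866.5.
ε = (ΔQ/ΔP)(P̄/Q̄) = (-95/25)(56.50/866.5).

-0.248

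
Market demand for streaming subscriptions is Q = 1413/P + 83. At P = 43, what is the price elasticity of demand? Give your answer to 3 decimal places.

At P = 43, Q = 115.860.
dQ/dP = −1413/P² = -0.764.
ε = (dQ/dP)(P/Q) = (-0.764)(43/115.860).

-0.284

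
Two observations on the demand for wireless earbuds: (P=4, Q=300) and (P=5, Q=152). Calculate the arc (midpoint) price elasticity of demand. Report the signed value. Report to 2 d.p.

ΔQ = 152 − 300 = -148; ΔP = 5 − 4 = 1.
Midpoints: P̄ = 4.50, Q̄ = 226.0.
ε = (ΔQ/ΔP)(P̄/Q̄) = (-148/1)(4.50/226.0).

-2.95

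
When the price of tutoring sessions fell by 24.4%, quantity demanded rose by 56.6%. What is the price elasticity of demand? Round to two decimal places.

ε = %ΔQ / %ΔP = (56.6)/(-24.4) = -2.320.

-2.32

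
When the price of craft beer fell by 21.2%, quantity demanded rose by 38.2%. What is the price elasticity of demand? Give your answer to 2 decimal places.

-1.80

ε = %ΔQ / %ΔP = (38.2)/(-21.2) = -1.802.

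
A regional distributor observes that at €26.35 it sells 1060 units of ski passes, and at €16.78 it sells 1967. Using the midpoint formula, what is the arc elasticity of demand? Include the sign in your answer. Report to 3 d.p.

ΔQ = 1967 − 1060 = 907; ΔP = 16.78 − 26.35 = -9.57.
Midpoints: P̄ = 21.57, Q̄ = 1513.5.
ε = (ΔQ/ΔP)(P̄/Q̄) = (907/-9.57)(21.57/1513.5).

-1.350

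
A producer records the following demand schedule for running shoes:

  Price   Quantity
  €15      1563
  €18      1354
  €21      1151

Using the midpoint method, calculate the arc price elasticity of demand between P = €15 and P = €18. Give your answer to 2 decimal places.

-0.79

At P = 15, Q = 1563; at P = 18, Q = 1354.
ΔQ = -209, ΔP = 3. Midpoints: P̄ = 16.50, Q̄ = 1458.5.
ε = (ΔQ/ΔP)(P̄/Q̄) = (-209/3)(16.50/1458.5).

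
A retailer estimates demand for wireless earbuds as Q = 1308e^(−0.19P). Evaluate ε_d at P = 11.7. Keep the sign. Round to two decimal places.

At P = 11.7, Q = 141.635.
dQ/dP = −0.19·1308e^(−0.19P) = −0.19Q = -26.911.
ε = (dQ/dP)(P/Q) = (-26.911)(11.7/141.635).

-2.22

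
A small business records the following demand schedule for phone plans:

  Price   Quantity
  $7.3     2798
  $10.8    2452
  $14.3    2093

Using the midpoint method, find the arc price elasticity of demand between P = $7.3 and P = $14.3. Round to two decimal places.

-0.44

At P = 7.3, Q = 2798; at P = 14.3, Q = 2093.
ΔQ = -705, ΔP = 7.0. Midpoints: P̄ = 10.80, Q̄ = 2445.5.
ε = (ΔQ/ΔP)(P̄/Q̄) = (-705/7.0)(10.80/2445.5).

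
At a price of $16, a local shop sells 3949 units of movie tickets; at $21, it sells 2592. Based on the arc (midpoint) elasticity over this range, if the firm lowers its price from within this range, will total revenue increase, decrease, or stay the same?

Arc ε = (-1357/5)(18.50/3270.5) ≈ -1.535.
|ε| = 1.54 > 1, so demand is elastic. A price cut therefore raises total revenue.

increase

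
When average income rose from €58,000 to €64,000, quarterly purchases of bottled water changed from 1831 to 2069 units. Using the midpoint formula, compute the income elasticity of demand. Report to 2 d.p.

1.24

ΔQ = 238, ΔI = 6000. Midpoints: Ī = 61,000, Q̄ = 1950.0.
ε_I = (ΔQ/ΔI)(Ī/Q̄) = (238/6000)(61000/1950.0).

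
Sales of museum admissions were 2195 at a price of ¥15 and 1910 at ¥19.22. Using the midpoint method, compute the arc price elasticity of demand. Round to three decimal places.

ΔQ = 1910 − 2195 = -285; ΔP = 19.22 − 15 = 4.22.
Midpoints: P̄ = 17.11, Q̄ = 2052.5.
ε = (ΔQ/ΔP)(P̄/Q̄) = (-285/4.22)(17.11/2052.5).

-0.563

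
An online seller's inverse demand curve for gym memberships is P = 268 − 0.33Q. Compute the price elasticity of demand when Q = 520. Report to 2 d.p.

-0.56

At Q = 520, P = 268 − 0.33(520) = 96.40.
dP/dQ = −0.33, so dQ/dP = 1/(−0.33) = -3.030.
ε = (dQ/dP)(P/Q) = (-3.030)(96.40/520).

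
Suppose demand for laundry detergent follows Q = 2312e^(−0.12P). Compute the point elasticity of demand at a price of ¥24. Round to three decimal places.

-2.880

At P = 24, Q = 129.784.
dQ/dP = −0.12·2312e^(−0.12P) = −0.12Q = -15.574.
ε = (dQ/dP)(P/Q) = (-15.574)(24/129.784).
|ε| > 1, so demand is elastic at this price.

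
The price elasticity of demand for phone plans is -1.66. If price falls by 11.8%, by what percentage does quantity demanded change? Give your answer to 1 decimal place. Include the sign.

%ΔQ ≈ ε × %ΔP = (-1.66)(-11.8%) = 19.59%.

19.6%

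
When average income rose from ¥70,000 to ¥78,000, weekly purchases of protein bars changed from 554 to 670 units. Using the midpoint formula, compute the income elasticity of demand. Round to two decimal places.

1.75

ΔQ = 116, ΔI = 8000. Midpoints: Ī = 74,000, Q̄ = 612.0.
ε_I = (ΔQ/ΔI)(Ī/Q̄) = (116/8000)(74000/612.0).
ε_I > 0, so the good is normal.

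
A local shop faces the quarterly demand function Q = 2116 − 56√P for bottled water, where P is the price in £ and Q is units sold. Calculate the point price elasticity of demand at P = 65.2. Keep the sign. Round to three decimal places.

-0.136

At P = 65.2, Q = 1663.820.
dQ/dP = −56/(2√P) = -3.468.
ε = (dQ/dP)(P/Q) = (-3.468)(65.2/1663.820).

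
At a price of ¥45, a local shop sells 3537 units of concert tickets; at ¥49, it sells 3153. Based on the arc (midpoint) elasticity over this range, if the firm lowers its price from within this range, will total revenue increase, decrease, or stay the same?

increase

Arc ε = (-384/4)(47.00/3345.0) ≈ -1.349.
|ε| = 1.35 > 1, so demand is elastic. A price cut therefore raises total revenue.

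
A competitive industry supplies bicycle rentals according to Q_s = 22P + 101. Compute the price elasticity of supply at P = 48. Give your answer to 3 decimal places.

At P = 48, Q_s = 1157.
dQ_s/dP = 22.
ε_s = (dQ_s/dP)(P/Q_s) = (22)(48/1157).

0.913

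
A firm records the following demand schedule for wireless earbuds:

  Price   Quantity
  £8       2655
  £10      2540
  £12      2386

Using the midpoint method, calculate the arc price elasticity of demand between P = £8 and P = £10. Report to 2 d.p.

At P = 8, Q = 2655; at P = 10, Q = 2540.
ΔQ = -115, ΔP = 2. Midpoints: P̄ = 9.00, Q̄ = 2597.5.
ε = (ΔQ/ΔP)(P̄/Q̄) = (-115/2)(9.00/2597.5).

-0.20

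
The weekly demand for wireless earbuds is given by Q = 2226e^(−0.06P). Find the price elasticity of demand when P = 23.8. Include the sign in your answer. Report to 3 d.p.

-1.428

At P = 23.8, Q = 533.768.
dQ/dP = −0.06·2226e^(−0.06P) = −0.06Q = -32.026.
ε = (dQ/dP)(P/Q) = (-32.026)(23.8/533.768).
|ε| > 1, so demand is elastic at this price.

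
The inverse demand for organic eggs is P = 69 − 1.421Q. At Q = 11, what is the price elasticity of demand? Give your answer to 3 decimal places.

At Q = 11, P = 69 − 1.421(11) = 53.37.
dP/dQ = −1.421, so dQ/dP = 1/(−1.421) = -0.704.
ε = (dQ/dP)(P/Q) = (-0.704)(53.37/11).

-3.414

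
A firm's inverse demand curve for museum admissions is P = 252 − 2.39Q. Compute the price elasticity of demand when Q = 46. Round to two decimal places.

At Q = 46, P = 252 − 2.39(46) = 142.06.
dP/dQ = −2.39, so dQ/dP = 1/(−2.39) = -0.418.
ε = (dQ/dP)(P/Q) = (-0.418)(142.06/46).

-1.29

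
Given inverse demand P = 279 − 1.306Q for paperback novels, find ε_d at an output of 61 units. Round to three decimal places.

At Q = 61, P = 279 − 1.306(61) = 199.33.
dP/dQ = −1.306, so dQ/dP = 1/(−1.306) = -0.766.
ε = (dQ/dP)(P/Q) = (-0.766)(199.33/61).

-2.502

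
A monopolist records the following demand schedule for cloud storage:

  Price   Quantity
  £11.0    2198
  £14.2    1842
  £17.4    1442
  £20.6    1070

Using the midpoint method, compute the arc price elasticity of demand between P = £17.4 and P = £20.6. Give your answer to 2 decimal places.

At P = 17.4, Q = 1442; at P = 20.6, Q = 1070.
ΔQ = -372, ΔP = 3.2. Midpoints: P̄ = 19.00, Q̄ = 1256.0.
ε = (ΔQ/ΔP)(P̄/Q̄) = (-372/3.2)(19.00/1256.0).

-1.76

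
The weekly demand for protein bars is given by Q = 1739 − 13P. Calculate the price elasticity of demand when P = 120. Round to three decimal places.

At P = 120, Q = 179.
dQ/dP = −13.
ε = (dQ/dP)(P/Q) = (-13)(120/179).
|ε| > 1, so demand is elastic at this price.

-8.715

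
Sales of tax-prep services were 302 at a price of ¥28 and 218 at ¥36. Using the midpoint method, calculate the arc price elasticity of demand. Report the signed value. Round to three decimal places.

-1.292

ΔQ = 218 − 302 = -84; ΔP = 36 − 28 = 8.
Midpoints: P̄ = 32.00, Q̄ = 260.0.
ε = (ΔQ/ΔP)(P̄/Q̄) = (-84/8)(32.00/260.0).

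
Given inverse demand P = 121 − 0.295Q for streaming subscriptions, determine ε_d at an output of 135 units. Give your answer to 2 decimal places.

-2.04

At Q = 135, P = 121 − 0.295(135) = 81.18.
dP/dQ = −0.295, so dQ/dP = 1/(−0.295) = -3.390.
ε = (dQ/dP)(P/Q) = (-3.390)(81.18/135).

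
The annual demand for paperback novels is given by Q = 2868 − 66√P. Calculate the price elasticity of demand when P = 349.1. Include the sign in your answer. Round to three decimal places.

-0.377

At P = 349.1, Q = 1634.842.
dQ/dP = −66/(2√P) = -1.766.
ε = (dQ/dP)(P/Q) = (-1.766)(349.1/1634.842).
|ε| < 1, so demand is inelastic at this price.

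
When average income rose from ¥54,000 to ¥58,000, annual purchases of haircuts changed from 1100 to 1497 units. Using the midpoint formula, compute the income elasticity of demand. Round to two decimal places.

4.28

ΔQ = 397, ΔI = 4000. Midpoints: Ī = 56,000, Q̄ = 1298.5.
ε_I = (ΔQ/ΔI)(Ī/Q̄) = (397/4000)(56000/1298.5).
ε_I > 0, so the good is normal.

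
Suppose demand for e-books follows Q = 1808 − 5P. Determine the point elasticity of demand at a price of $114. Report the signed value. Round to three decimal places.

-0.460

At P = 114, Q = 1238.
dQ/dP = −5.
ε = (dQ/dP)(P/Q) = (-5)(114/1238).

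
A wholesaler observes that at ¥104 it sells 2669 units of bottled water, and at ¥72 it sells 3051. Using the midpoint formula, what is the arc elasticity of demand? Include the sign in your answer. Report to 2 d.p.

ΔQ = 3051 − 2669 = 382; ΔP = 72 − 104 = -32.
Midpoints: P̄ = 88.00, Q̄ = 2860.0.
ε = (ΔQ/ΔP)(P̄/Q̄) = (382/-32)(88.00/2860.0).

-0.37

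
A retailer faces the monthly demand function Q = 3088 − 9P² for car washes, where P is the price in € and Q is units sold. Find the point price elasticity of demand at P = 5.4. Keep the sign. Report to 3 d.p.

At P = 5.4, Q = 2825.560.
dQ/dP = −18P = -97.200.
ε = (dQ/dP)(P/Q) = (-97.200)(5.4/2825.560).

-0.186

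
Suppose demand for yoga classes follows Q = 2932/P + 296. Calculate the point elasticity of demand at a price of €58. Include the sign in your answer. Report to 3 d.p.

At P = 58, Q = 346.552.
dQ/dP = −2932/P² = -0.872.
ε = (dQ/dP)(P/Q) = (-0.872)(58/346.552).
|ε| < 1, so demand is inelastic at this price.

-0.146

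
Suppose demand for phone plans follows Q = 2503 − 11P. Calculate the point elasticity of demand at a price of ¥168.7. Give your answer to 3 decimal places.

At P = 168.7, Q = 647.300.
dQ/dP = −11.
ε = (dQ/dP)(P/Q) = (-11)(168.7/647.300).

-2.867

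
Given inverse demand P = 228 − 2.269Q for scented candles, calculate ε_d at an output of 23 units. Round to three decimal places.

At Q = 23, P = 228 − 2.269(23) = 175.81.
dP/dQ = −2.269, so dQ/dP = 1/(−2.269) = -0.441.
ε = (dQ/dP)(P/Q) = (-0.441)(175.81/23).

-3.369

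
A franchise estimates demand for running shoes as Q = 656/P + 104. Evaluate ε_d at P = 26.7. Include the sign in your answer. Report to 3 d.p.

-0.191

At P = 26.7, Q = 128.569.
dQ/dP = −656/P² = -0.920.
ε = (dQ/dP)(P/Q) = (-0.920)(26.7/128.569).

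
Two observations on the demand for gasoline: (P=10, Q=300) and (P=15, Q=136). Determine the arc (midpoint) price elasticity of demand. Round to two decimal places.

ΔQ = 136 − 300 = -164; ΔP = 15 − 10 = 5.
Midpoints: P̄ = 12.50, Q̄ = 218.0.
ε = (ΔQ/ΔP)(P̄/Q̄) = (-164/5)(12.50/218.0).

-1.88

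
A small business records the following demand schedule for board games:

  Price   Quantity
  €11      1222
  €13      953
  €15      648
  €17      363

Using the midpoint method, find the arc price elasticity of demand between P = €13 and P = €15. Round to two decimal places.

At P = 13, Q = 953; at P = 15, Q = 648.
ΔQ = -305, ΔP = 2. Midpoints: P̄ = 14.00, Q̄ = 800.5.
ε = (ΔQ/ΔP)(P̄/Q̄) = (-305/2)(14.00/800.5).

-2.67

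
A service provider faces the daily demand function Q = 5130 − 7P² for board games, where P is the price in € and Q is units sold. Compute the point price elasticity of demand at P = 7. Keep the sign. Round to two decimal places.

-0.14

At P = 7, Q = 4787.
dQ/dP = −14P = -98.
ε = (dQ/dP)(P/Q) = (-98)(7/4787).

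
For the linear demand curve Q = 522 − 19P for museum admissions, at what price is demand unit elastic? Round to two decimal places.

13.74

For linear demand Q = a − bP, ε = −bP/(a − bP). |ε| = 1 when bP = a − bP, i.e. P = a/(2b).
P = 522/(2·19) = 522/38 = 13.7368.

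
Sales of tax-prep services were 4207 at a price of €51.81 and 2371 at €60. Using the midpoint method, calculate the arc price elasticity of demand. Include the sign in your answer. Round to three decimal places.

-3.810

ΔQ = 2371 − 4207 = -1836; ΔP = 60 − 51.81 = 8.19.
Midpoints: P̄ = 55.91, Q̄ = 3289.0.
ε = (ΔQ/ΔP)(P̄/Q̄) = (-1836/8.19)(55.91/3289.0).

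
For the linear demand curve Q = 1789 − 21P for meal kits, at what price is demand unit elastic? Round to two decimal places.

For linear demand Q = a − bP, ε = −bP/(a − bP). |ε| = 1 when bP = a − bP, i.e. P = a/(2b).
P = 1789/(2·21) = 1789/42 = 42.5952.

42.60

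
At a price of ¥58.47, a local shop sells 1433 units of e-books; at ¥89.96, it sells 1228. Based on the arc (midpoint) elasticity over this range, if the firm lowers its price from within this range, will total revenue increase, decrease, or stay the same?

decrease

Arc ε = (-205/31.49)(74.22/1330.5) ≈ -0.363.
|ε| = 0.36 < 1, so demand is inelastic. A price cut therefore reduces total revenue.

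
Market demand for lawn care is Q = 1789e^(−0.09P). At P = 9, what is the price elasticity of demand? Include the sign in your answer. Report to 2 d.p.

-0.81

At P = 9, Q = 795.851.
dQ/dP = −0.09·1789e^(−0.09P) = −0.09Q = -71.627.
ε = (dQ/dP)(P/Q) = (-71.627)(9/795.851).
|ε| < 1, so demand is inelastic at this price.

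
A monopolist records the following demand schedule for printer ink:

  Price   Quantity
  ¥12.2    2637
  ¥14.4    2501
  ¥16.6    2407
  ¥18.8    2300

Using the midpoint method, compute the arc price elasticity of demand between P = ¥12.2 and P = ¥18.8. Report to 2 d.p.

At P = 12.2, Q = 2637; at P = 18.8, Q = 2300.
ΔQ = -337, ΔP = 6.6. Midpoints: P̄ = 15.50, Q̄ = 2468.5.
ε = (ΔQ/ΔP)(P̄/Q̄) = (-337/6.6)(15.50/2468.5).

-0.32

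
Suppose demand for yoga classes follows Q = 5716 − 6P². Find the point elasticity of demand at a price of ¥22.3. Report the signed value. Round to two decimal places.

-2.18

At P = 22.3, Q = 2732.260.
dQ/dP = −12P = -267.600.
ε = (dQ/dP)(P/Q) = (-267.600)(22.3/2732.260).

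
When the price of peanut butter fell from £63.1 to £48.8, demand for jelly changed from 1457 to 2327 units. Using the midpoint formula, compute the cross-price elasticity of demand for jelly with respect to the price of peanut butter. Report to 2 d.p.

-1.80

ΔQ_x = 2327 − 1457 = 870; ΔP_y = 48.8 − 63.1 = -14.3.
Midpoints: P̄_y = 55.95, Q̄_x = 1892.0.
ε_xy = (ΔQ_x/ΔP_y)(P̄_y/Q̄_x) = (870/-14.3)(55.95/1892.0).
ε_xy < 0, so the goods are complements.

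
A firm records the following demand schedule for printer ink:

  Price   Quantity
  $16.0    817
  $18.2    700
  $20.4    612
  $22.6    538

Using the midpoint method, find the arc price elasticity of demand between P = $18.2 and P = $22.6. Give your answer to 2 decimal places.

-1.21

At P = 18.2, Q = 700; at P = 22.6, Q = 538.
ΔQ = -162, ΔP = 4.4. Midpoints: P̄ = 20.40, Q̄ = 619.0.
ε = (ΔQ/ΔP)(P̄/Q̄) = (-162/4.4)(20.40/619.0).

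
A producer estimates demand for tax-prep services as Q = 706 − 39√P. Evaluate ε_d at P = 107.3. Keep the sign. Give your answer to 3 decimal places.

At P = 107.3, Q = 302.016.
dQ/dP = −39/(2√P) = -1.882.
ε = (dQ/dP)(P/Q) = (-1.882)(107.3/302.016).

-0.669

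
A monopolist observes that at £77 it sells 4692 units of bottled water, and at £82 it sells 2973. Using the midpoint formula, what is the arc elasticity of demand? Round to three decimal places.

ΔQ = 2973 − 4692 = -1719; ΔP = 82 − 77 = 5.
Midpoints: P̄ = 79.50, Q̄ = 3832.5.
ε = (ΔQ/ΔP)(P̄/Q̄) = (-1719/5)(79.50/3832.5).

-7.132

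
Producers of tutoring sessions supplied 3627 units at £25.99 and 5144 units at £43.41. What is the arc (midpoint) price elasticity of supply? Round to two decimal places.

0.69

ΔQ = 5144 − 3627 = 1517; ΔP = 43.41 − 25.99 = 17.42.
Midpoints: P̄ = 34.70, Q̄ = 4385.5.
ε_s = (ΔQ/ΔP)(P̄/Q̄) = (1517/17.42)(34.70/4385.5).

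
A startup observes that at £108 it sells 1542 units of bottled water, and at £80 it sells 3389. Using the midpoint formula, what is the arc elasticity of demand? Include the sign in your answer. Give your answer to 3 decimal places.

ΔQ = 3389 − 1542 = 1847; ΔP = 80 − 108 = -28.
Midpoints: P̄ = 94.00, Q̄ = 2465.5.
ε = (ΔQ/ΔP)(P̄/Q̄) = (1847/-28)(94.00/2465.5).

-2.515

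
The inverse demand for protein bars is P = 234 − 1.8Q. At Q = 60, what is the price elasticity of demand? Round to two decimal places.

-1.17

At Q = 60, P = 234 − 1.8(60) = 126.00.
dP/dQ = −1.8, so dQ/dP = 1/(−1.8) = -0.556.
ε = (dQ/dP)(P/Q) = (-0.556)(126.00/60).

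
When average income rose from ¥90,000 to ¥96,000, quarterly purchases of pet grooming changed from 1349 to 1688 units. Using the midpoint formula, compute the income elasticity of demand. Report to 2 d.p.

3.46

ΔQ = 339, ΔI = 6000. Midpoints: Ī = 93,000, Q̄ = 1518.5.
ε_I = (ΔQ/ΔI)(Ī/Q̄) = (339/6000)(93000/1518.5).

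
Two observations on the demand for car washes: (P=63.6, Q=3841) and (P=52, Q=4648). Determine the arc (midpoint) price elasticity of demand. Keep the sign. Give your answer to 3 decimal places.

-0.947

ΔQ = 4648 − 3841 = 807; ΔP = 52 − 63.6 = -11.6.
Midpoints: P̄ = 57.80, Q̄ = 4244.5.
ε = (ΔQ/ΔP)(P̄/Q̄) = (807/-11.6)(57.80/4244.5).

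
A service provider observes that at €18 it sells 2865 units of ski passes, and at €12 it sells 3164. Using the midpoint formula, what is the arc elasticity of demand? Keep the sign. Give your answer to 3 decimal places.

ΔQ = 3164 − 2865 = 299; ΔP = 12 − 18 = -6.
Midpoints: P̄ = 15.00, Q̄ = 3014.5.
ε = (ΔQ/ΔP)(P̄/Q̄) = (299/-6)(15.00/3014.5).

-0.248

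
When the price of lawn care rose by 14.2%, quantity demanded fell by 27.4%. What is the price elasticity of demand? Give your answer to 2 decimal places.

ε = %ΔQ / %ΔP = (-27.4)/(14.2) = -1.930.

-1.93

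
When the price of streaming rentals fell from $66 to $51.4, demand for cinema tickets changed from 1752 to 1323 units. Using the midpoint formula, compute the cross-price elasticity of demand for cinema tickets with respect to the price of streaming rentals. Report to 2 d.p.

1.12

ΔQ_x = 1323 − 1752 = -429; ΔP_y = 51.4 − 66 = -14.6.
Midpoints: P̄_y = 58.70, Q̄_x = 1537.5.
ε_xy = (ΔQ_x/ΔP_y)(P̄_y/Q̄_x) = (-429/-14.6)(58.70/1537.5).
ε_xy > 0, so the goods are substitutes.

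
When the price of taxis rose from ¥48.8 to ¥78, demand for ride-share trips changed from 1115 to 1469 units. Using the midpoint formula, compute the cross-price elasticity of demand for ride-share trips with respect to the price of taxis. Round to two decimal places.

ΔQ_x = 1469 − 1115 = 354; ΔP_y = 78 − 48.8 = 29.2.
Midpoints: P̄_y = 63.40, Q̄_x = 1292.0.
ε_xy = (ΔQ_x/ΔP_y)(P̄_y/Q̄_x) = (354/29.2)(63.40/1292.0).
ε_xy > 0, so the goods are substitutes.

0.59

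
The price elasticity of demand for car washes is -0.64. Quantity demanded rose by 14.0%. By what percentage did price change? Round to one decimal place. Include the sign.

-21.9%

%ΔP ≈ %ΔQ / ε = (14.0%)/(-0.64) = -21.88%.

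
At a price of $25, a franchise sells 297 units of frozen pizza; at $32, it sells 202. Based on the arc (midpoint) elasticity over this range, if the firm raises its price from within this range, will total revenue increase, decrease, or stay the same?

Arc ε = (-95/7)(28.50/249.5) ≈ -1.550.
|ε| = 1.55 > 1, so demand is elastic. A price rise therefore reduces total revenue.

decrease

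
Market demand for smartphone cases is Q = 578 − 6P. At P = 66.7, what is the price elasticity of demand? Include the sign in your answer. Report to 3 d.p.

At P = 66.7, Q = 177.800.
dQ/dP = −6.
ε = (dQ/dP)(P/Q) = (-6)(66.7/177.800).
|ε| > 1, so demand is elastic at this price.

-2.251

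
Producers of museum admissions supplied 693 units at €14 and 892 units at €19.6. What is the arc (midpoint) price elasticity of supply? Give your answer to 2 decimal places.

0.75

ΔQ = 892 − 693 = 199; ΔP = 19.6 − 14 = 5.6.
Midpoints: P̄ = 16.80, Q̄ = 792.5.
ε_s = (ΔQ/ΔP)(P̄/Q̄) = (199/5.6)(16.80/792.5).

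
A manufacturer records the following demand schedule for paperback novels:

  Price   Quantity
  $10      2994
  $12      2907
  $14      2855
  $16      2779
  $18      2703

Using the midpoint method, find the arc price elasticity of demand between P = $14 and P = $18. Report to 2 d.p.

-0.22

At P = 14, Q = 2855; at P = 18, Q = 2703.
ΔQ = -152, ΔP = 4. Midpoints: P̄ = 16.00, Q̄ = 2779.0.
ε = (ΔQ/ΔP)(P̄/Q̄) = (-152/4)(16.00/2779.0).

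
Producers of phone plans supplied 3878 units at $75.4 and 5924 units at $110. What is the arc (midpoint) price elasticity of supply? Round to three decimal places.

1.118

ΔQ = 5924 − 3878 = 2046; ΔP = 110 − 75.4 = 34.6.
Midpoints: P̄ = 92.70, Q̄ = 4901.0.
ε_s = (ΔQ/ΔP)(P̄/Q̄) = (2046/34.6)(92.70/4901.0).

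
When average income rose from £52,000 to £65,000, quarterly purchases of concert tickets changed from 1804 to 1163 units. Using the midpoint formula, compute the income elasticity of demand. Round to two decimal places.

ΔQ = -641, ΔI = 13000. Midpoints: Ī = 58,500, Q̄ = 1483.5.
ε_I = (ΔQ/ΔI)(Ī/Q̄) = (-641/13000)(58500/1483.5).

-1.94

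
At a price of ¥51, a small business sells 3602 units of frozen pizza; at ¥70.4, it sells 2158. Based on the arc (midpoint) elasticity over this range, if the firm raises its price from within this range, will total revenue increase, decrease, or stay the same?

Arc ε = (-1444/19.4)(60.70/2880.0) ≈ -1.569.
|ε| = 1.57 > 1, so demand is elastic. A price rise therefore reduces total revenue.

decrease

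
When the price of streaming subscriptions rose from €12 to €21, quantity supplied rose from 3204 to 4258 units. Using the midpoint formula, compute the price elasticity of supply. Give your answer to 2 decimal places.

0.52

ΔQ = 4258 − 3204 = 1054; ΔP = 21 − 12 = 9.
Midpoints: P̄ = 16.50, Q̄ = 3731.0.
ε_s = (ΔQ/ΔP)(P̄/Q̄) = (1054/9)(16.50/3731.0).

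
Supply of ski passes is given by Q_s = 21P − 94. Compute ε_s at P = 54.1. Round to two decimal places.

At P = 54.1, Q_s = 1042.10.
dQ_s/dP = 21.
ε_s = (dQ_s/dP)(P/Q_s) = (21)(54.1/1042.10).

1.09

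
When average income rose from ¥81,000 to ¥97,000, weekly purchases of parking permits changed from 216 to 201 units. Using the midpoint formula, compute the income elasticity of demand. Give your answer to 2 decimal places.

ΔQ = -15, ΔI = 16000. Midpoints: Ī = 89,000, Q̄ = 208.5.
ε_I = (ΔQ/ΔI)(Ī/Q̄) = (-15/16000)(89000/208.5).
ε_I < 0, so the good is inferior.

-0.40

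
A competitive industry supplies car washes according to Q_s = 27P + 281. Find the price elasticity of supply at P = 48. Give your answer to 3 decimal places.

At P = 48, Q_s = 1577.
dQ_s/dP = 27.
ε_s = (dQ_s/dP)(P/Q_s) = (27)(48/1577).

0.822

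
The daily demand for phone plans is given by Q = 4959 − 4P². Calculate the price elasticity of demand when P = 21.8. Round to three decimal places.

At P = 21.8, Q = 3058.040.
dQ/dP = −8P = -174.400.
ε = (dQ/dP)(P/Q) = (-174.400)(21.8/3058.040).

-1.243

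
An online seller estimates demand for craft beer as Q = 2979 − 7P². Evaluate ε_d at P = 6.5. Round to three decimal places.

-0.220

At P = 6.5, Q = 2683.250.
dQ/dP = −14P = -91.
ε = (dQ/dP)(P/Q) = (-91)(6.5/2683.250).
|ε| < 1, so demand is inelastic at this price.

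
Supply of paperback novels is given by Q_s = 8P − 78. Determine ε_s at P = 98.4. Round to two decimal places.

1.11

At P = 98.4, Q_s = 709.20.
dQ_s/dP = 8.
ε_s = (dQ_s/dP)(P/Q_s) = (8)(98.4/709.20).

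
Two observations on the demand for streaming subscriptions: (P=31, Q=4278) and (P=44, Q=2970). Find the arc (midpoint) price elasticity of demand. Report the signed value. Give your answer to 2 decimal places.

-1.04

ΔQ = 2970 − 4278 = -1308; ΔP = 44 − 31 = 13.
Midpoints: P̄ = 37.50, Q̄ = 3624.0.
ε = (ΔQ/ΔP)(P̄/Q̄) = (-1308/13)(37.50/3624.0).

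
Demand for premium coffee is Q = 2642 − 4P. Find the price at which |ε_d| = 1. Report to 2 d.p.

330.25

For linear demand Q = a − bP, ε = −bP/(a − bP). |ε| = 1 when bP = a − bP, i.e. P = a/(2b).
P = 2642/(2·4) = 2642/8 = 330.2500.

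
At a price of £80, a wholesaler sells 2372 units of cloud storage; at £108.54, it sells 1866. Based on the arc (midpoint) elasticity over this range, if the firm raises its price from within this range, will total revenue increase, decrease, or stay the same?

Arc ε = (-506/28.54)(94.27/2119.0) ≈ -0.789.
|ε| = 0.79 < 1, so demand is inelastic. A price rise therefore raises total revenue.

increase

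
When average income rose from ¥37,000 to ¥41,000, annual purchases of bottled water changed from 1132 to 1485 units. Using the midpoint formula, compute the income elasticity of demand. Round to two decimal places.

2.63

ΔQ = 353, ΔI = 4000. Midpoints: Ī = 39,000, Q̄ = 1308.5.
ε_I = (ΔQ/ΔI)(Ī/Q̄) = (353/4000)(39000/1308.5).
ε_I > 0, so the good is normal.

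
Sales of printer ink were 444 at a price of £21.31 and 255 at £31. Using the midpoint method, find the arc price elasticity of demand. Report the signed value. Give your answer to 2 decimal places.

-1.46

ΔQ = 255 − 444 = -189; ΔP = 31 − 21.31 = 9.69.
Midpoints: P̄ = 26.16, Q̄ = 349.5.
ε = (ΔQ/ΔP)(P̄/Q̄) = (-189/9.69)(26.16/349.5).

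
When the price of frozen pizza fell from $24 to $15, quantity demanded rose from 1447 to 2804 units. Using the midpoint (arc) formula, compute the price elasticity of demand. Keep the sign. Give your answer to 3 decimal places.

-1.383

ΔQ = 2804 − 1447 = 1357; ΔP = 15 − 24 = -9.
Midpoints: P̄ = 19.50, Q̄ = 2125.5.
ε = (ΔQ/ΔP)(P̄/Q̄) = (1357/-9)(19.50/2125.5).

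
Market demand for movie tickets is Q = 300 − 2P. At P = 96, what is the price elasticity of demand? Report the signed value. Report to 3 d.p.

At P = 96, Q = 108.
dQ/dP = −2.
ε = (dQ/dP)(P/Q) = (-2)(96/108).

-1.778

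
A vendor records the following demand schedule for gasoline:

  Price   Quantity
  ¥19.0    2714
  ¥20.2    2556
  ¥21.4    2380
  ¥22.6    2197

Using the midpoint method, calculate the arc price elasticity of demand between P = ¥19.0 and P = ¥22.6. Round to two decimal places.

At P = 19.0, Q = 2714; at P = 22.6, Q = 2197.
ΔQ = -517, ΔP = 3.6. Midpoints: P̄ = 20.80, Q̄ = 2455.5.
ε = (ΔQ/ΔP)(P̄/Q̄) = (-517/3.6)(20.80/2455.5).

-1.22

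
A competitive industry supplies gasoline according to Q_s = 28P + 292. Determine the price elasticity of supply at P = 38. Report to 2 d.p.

0.78

At P = 38, Q_s = 1356.
dQ_s/dP = 28.
ε_s = (dQ_s/dP)(P/Q_s) = (28)(38/1356).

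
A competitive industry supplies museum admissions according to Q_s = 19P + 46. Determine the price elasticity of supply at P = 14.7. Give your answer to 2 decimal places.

0.86

At P = 14.7, Q_s = 325.30.
dQ_s/dP = 19.
ε_s = (dQ_s/dP)(P/Q_s) = (19)(14.7/325.30).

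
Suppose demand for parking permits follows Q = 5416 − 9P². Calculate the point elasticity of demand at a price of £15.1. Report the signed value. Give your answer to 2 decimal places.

-1.22

At P = 15.1, Q = 3363.910.
dQ/dP = −18P = -271.800.
ε = (dQ/dP)(P/Q) = (-271.800)(15.1/3363.910).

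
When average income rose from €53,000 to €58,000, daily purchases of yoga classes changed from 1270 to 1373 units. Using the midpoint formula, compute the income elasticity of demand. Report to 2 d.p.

0.87

ΔQ = 103, ΔI = 5000. Midpoints: Ī = 55,500, Q̄ = 1321.5.
ε_I = (ΔQ/ΔI)(Ī/Q̄) = (103/5000)(55500/1321.5).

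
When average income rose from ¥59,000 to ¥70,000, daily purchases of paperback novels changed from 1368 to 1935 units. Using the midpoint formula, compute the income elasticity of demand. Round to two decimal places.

2.01

ΔQ = 567, ΔI = 11000. Midpoints: Ī = 64,500, Q̄ = 1651.5.
ε_I = (ΔQ/ΔI)(Ī/Q̄) = (567/11000)(64500/1651.5).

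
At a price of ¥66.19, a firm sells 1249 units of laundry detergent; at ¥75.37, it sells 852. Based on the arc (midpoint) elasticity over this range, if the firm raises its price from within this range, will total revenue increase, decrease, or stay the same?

decrease

Arc ε = (-397/9.18)(70.78/1050.5) ≈ -2.914.
|ε| = 2.91 > 1, so demand is elastic. A price rise therefore reduces total revenue.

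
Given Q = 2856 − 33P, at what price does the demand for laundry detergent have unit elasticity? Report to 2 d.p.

For linear demand Q = a − bP, ε = −bP/(a − bP). |ε| = 1 when bP = a − bP, i.e. P = a/(2b).
P = 2856/(2·33) = 2856/66 = 43.2727.

43.27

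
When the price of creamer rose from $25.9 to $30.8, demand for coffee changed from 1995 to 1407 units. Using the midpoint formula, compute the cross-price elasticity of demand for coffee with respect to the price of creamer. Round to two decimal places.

-2.00

ΔQ_x = 1407 − 1995 = -588; ΔP_y = 30.8 − 25.9 = 4.9.
Midpoints: P̄_y = 28.35, Q̄_x = 1701.0.
ε_xy = (ΔQ_x/ΔP_y)(P̄_y/Q̄_x) = (-588/4.9)(28.35/1701.0).
ε_xy < 0, so the goods are complements.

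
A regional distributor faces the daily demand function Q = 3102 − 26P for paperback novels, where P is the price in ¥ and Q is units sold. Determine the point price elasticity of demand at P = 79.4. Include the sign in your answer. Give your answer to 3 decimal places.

At P = 79.4, Q = 1037.600.
dQ/dP = −26.
ε = (dQ/dP)(P/Q) = (-26)(79.4/1037.600).

-1.990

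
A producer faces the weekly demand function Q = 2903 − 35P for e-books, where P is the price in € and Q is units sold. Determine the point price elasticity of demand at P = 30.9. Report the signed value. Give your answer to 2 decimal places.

At P = 30.9, Q = 1821.500.
dQ/dP = −35.
ε = (dQ/dP)(P/Q) = (-35)(30.9/1821.500).
|ε| < 1, so demand is inelastic at this price.

-0.59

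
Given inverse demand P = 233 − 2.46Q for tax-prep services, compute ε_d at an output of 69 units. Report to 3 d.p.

-0.373

At Q = 69, P = 233 − 2.46(69) = 63.26.
dP/dQ = −2.46, so dQ/dP = 1/(−2.46) = -0.407.
ε = (dQ/dP)(P/Q) = (-0.407)(63.26/69).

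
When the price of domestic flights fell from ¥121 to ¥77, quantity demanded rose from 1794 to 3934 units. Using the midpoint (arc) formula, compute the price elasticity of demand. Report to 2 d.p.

ΔQ = 3934 − 1794 = 2140; ΔP = 77 − 121 = -44.
Midpoints: P̄ = 99.00, Q̄ = 2864.0.
ε = (ΔQ/ΔP)(P̄/Q̄) = (2140/-44)(99.00/2864.0).

-1.68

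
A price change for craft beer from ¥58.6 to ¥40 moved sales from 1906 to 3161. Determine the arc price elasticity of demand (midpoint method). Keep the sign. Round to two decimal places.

-1.31

ΔQ = 3161 − 1906 = 1255; ΔP = 40 − 58.6 = -18.6.
Midpoints: P̄ = 49.30, Q̄ = 2533.5.
ε = (ΔQ/ΔP)(P̄/Q̄) = (1255/-18.6)(49.30/2533.5).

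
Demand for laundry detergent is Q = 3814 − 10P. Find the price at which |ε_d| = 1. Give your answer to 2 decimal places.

For linear demand Q = a − bP, ε = −bP/(a − bP). |ε| = 1 when bP = a − bP, i.e. P = a/(2b).
P = 3814/(2·10) = 3814/20 = 190.7000.

190.70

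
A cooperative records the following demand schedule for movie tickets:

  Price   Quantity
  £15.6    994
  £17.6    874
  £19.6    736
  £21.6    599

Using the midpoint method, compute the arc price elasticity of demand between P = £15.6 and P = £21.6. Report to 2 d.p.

-1.54

At P = 15.6, Q = 994; at P = 21.6, Q = 599.
ΔQ = -395, ΔP = 6.0. Midpoints: P̄ = 18.60, Q̄ = 796.5.
ε = (ΔQ/ΔP)(P̄/Q̄) = (-395/6.0)(18.60/796.5).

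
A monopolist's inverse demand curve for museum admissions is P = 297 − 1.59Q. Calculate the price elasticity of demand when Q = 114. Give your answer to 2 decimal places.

At Q = 114, P = 297 − 1.59(114) = 115.74.
dP/dQ = −1.59, so dQ/dP = 1/(−1.59) = -0.629.
ε = (dQ/dP)(P/Q) = (-0.629)(115.74/114).

-0.64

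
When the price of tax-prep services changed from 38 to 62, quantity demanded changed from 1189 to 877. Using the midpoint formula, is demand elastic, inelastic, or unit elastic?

inelastic

Arc ε ≈ -0.629.
|ε| = 0.63 < 1.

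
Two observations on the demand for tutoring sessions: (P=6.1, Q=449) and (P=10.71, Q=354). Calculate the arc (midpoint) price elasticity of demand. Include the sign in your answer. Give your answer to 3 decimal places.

-0.431

ΔQ = 354 − 449 = -95; ΔP = 10.71 − 6.1 = 4.61.
Midpoints: P̄ = 8.41, Q̄ = 401.5.
ε = (ΔQ/ΔP)(P̄/Q̄) = (-95/4.61)(8.41/401.5).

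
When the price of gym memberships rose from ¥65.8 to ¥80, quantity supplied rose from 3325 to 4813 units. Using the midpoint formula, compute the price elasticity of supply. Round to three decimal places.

ΔQ = 4813 − 3325 = 1488; ΔP = 80 − 65.8 = 14.2.
Midpoints: P̄ = 72.90, Q̄ = 4069.0.
ε_s = (ΔQ/ΔP)(P̄/Q̄) = (1488/14.2)(72.90/4069.0).

1.877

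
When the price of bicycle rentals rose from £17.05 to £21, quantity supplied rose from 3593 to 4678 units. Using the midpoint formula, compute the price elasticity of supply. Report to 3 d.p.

ΔQ = 4678 − 3593 = 1085; ΔP = 21 − 17.05 = 3.95.
Midpoints: P̄ = 19.02, Q̄ = 4135.5.
ε_s = (ΔQ/ΔP)(P̄/Q̄) = (1085/3.95)(19.02/4135.5).

1.264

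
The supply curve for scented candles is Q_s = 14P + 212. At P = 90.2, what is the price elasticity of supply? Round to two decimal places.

0.86

At P = 90.2, Q_s = 1474.80.
dQ_s/dP = 14.
ε_s = (dQ_s/dP)(P/Q_s) = (14)(90.2/1474.80).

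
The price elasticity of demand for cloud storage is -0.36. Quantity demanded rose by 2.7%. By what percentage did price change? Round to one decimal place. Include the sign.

-7.5%

%ΔP ≈ %ΔQ / ε = (2.7%)/(-0.36) = -7.50%.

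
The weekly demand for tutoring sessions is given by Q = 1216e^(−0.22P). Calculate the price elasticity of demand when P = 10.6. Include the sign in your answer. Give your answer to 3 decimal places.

At P = 10.6, Q = 118.075.
dQ/dP = −0.22·1216e^(−0.22P) = −0.22Q = -25.977.
ε = (dQ/dP)(P/Q) = (-25.977)(10.6/118.075).

-2.332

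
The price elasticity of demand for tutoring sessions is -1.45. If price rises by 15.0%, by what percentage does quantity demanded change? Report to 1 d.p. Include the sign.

%ΔQ ≈ ε × %ΔP = (-1.45)(15.0%) = -21.75%.

-21.8%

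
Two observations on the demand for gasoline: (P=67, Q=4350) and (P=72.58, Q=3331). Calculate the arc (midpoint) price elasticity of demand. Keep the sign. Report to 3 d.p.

-3.319

ΔQ = 3331 − 4350 = -1019; ΔP = 72.58 − 67 = 5.58.
Midpoints: P̄ = 69.79, Q̄ = 3840.5.
ε = (ΔQ/ΔP)(P̄/Q̄) = (-1019/5.58)(69.79/3840.5).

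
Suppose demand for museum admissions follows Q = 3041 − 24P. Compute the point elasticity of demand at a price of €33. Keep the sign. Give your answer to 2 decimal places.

At P = 33, Q = 2249.
dQ/dP = −24.
ε = (dQ/dP)(P/Q) = (-24)(33/2249).
|ε| < 1, so demand is inelastic at this price.

-0.35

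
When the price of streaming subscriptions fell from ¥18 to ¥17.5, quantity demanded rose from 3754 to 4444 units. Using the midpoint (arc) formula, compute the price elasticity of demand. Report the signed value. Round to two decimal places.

ΔQ = 4444 − 3754 = 690; ΔP = 17.5 − 18 = -0.5.
Midpoints: P̄ = 17.75, Q̄ = 4099.0.
ε = (ΔQ/ΔP)(P̄/Q̄) = (690/-0.5)(17.75/4099.0).

-5.98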